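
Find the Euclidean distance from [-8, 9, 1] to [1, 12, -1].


d = sqrt(sum of squared differences). (-8-1)^2=81, (9-12)^2=9, (1--1)^2=4. Sum = 94.

sqrt(94)


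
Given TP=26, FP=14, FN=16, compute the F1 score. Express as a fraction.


Precision = 26/40 = 13/20. Recall = 26/42 = 13/21. F1 = 2*P*R/(P+R) = 26/41.

26/41


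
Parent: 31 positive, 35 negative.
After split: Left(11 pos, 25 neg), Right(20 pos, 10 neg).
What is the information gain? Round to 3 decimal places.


H(parent) = 0.9973. H(left) = 0.8880, H(right) = 0.9183. Weighted = (36/66)*0.8880 + (30/66)*0.9183 = 0.9018. IG = 0.9973 - 0.9018 = 0.0955, which rounds to 0.096.

0.096


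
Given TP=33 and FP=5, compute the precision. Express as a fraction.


Precision = TP / (TP + FP) = 33 / 38 = 33/38.

33/38


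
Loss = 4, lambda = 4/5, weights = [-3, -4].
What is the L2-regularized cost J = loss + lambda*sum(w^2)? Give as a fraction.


L2 sq norm = sum(w^2) = 25. J = 4 + 4/5 * 25 = 24.

24


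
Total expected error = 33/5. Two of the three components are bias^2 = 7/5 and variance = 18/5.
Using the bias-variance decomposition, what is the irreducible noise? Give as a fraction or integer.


Total error = bias^2 + variance + irreducible noise. So irreducible noise = 33/5 - 7/5 - 18/5 = 8/5.

8/5


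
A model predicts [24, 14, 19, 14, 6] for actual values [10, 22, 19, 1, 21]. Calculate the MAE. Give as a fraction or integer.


MAE = (1/5) * (|10-24|=14 + |22-14|=8 + |19-19|=0 + |1-14|=13 + |21-6|=15). Sum = 50. MAE = 10.

10


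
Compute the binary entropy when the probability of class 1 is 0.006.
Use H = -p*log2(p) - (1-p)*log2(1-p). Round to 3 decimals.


H = -0.006*log2(0.006) - 0.994*log2(0.994) = 0.053.

0.053


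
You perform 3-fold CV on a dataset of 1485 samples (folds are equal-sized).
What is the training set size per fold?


Each validation fold has 1485/3 = 495 samples. Training set = 1485 - 495 = 990.

990


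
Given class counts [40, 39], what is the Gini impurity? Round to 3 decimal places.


Total = 79. Proportions: 40/79, 39/79. sum(p_i^2) = 0.5001. Gini = 1 - 0.5001 = 0.4999, which rounds to 0.500.

0.500


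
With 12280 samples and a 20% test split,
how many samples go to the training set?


Test set = 12280 * 20% = 2456. Training set = 12280 - 2456 = 9824.

9824


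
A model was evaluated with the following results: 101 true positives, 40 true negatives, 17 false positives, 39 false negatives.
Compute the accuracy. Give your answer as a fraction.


Accuracy = (TP + TN) / (TP + TN + FP + FN) = (101 + 40) / 197 = 141/197.

141/197


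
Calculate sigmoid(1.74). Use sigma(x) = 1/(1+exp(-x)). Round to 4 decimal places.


sigma(1.74) = 1/(1+e^(-1.74)) = 1/(1+0.175520) = 1/1.175520 = 0.8507.

0.8507


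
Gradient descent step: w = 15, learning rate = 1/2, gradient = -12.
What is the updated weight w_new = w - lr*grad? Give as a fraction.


w_new = 15 - 1/2 * -12 = 15 - -6 = 21.

21


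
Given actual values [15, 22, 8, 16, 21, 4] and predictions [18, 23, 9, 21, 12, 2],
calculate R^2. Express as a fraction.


Mean(y) = 43/3. SS_res = 121. SS_tot = 760/3. R^2 = 1 - 121/(760/3) = 397/760.

397/760


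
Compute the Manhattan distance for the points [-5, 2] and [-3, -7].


d = sum of absolute differences: |-5--3|=2 + |2--7|=9 = 11.

11


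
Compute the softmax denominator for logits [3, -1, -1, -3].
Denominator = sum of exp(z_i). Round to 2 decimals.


Denom = e^3=20.0855 + e^-1=0.3679 + e^-1=0.3679 + e^-3=0.0498. Sum = 20.8711, which rounds to 20.87.

20.87


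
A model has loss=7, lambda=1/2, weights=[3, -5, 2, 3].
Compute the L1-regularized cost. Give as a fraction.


L1 norm = sum(|w|) = 13. J = 7 + 1/2 * 13 = 27/2.

27/2


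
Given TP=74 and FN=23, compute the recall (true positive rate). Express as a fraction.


Recall = TP / (TP + FN) = 74 / 97 = 74/97.

74/97


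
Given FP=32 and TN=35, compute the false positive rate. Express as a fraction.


FPR = FP / (FP + TN) = 32 / 67 = 32/67.

32/67


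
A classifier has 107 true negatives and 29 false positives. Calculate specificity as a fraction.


Specificity = TN / (TN + FP) = 107 / 136 = 107/136.

107/136


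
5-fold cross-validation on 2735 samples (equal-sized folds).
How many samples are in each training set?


Each validation fold has 2735/5 = 547 samples. Training set = 2735 - 547 = 2188.

2188


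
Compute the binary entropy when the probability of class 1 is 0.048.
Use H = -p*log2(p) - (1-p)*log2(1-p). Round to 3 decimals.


H = -0.048*log2(0.048) - 0.952*log2(0.952) = 0.278.

0.278


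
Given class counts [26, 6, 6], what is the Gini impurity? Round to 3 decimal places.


Total = 38. Proportions: 26/38, 6/38, 6/38. sum(p_i^2) = 0.5180. Gini = 1 - 0.5180 = 0.4820, which rounds to 0.482.

0.482


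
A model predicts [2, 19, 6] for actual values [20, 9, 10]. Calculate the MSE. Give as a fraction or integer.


MSE = (1/3) * ((20-2)^2=324 + (9-19)^2=100 + (10-6)^2=16). Sum = 440. MSE = 440/3.

440/3


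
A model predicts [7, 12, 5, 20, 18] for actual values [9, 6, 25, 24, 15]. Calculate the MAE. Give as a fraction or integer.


MAE = (1/5) * (|9-7|=2 + |6-12|=6 + |25-5|=20 + |24-20|=4 + |15-18|=3). Sum = 35. MAE = 7.

7


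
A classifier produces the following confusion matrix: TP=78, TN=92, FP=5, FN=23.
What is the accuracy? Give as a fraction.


Accuracy = (TP + TN) / (TP + TN + FP + FN) = (78 + 92) / 198 = 85/99.

85/99


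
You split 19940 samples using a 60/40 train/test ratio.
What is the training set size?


Test set = 19940 * 40% = 7976. Training set = 19940 - 7976 = 11964.

11964


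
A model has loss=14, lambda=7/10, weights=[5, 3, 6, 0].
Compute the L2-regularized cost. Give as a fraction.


L2 sq norm = sum(w^2) = 70. J = 14 + 7/10 * 70 = 63.

63


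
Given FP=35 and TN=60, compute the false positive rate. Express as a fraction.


FPR = FP / (FP + TN) = 35 / 95 = 7/19.

7/19


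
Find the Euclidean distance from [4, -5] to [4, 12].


d = sqrt(sum of squared differences). (4-4)^2=0, (-5-12)^2=289. Sum = 289.

17


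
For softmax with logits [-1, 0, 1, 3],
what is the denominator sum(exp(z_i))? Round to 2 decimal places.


Denom = e^-1=0.3679 + e^0=1.0000 + e^1=2.7183 + e^3=20.0855. Sum = 24.1717, which rounds to 24.17.

24.17


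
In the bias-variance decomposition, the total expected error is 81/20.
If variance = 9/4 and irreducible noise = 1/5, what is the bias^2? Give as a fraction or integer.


Total error = bias^2 + variance + irreducible noise. So bias^2 = 81/20 - 9/4 - 1/5 = 8/5.

8/5


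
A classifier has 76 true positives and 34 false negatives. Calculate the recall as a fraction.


Recall = TP / (TP + FN) = 76 / 110 = 38/55.

38/55


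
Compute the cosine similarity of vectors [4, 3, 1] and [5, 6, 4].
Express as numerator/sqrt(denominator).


dot = 42. |a|^2 = 26, |b|^2 = 77. cos = 42/sqrt(2002).

42/sqrt(2002)


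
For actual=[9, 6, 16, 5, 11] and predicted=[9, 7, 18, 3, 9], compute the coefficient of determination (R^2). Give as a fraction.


Mean(y) = 47/5. SS_res = 13. SS_tot = 386/5. R^2 = 1 - 13/(386/5) = 321/386.

321/386


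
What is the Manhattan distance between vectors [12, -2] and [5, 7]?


d = sum of absolute differences: |12-5|=7 + |-2-7|=9 = 16.

16


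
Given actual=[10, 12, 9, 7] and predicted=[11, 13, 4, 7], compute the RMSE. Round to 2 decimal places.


MSE = 6.7500. RMSE = sqrt(6.7500) = 2.60.

2.60


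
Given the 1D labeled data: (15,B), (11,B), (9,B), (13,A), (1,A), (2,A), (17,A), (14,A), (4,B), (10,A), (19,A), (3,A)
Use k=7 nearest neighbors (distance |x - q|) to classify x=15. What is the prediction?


Distances: |15-15|=0, |11-15|=4, |9-15|=6, |13-15|=2, |1-15|=14, |2-15|=13, |17-15|=2, |14-15|=1, |4-15|=11, |10-15|=5, |19-15|=4, |3-15|=12. 7 nearest: (15,B), (14,A), (13,A), (17,A), (19,A), (11,B), (10,A). Counts: {'B': 2, 'A': 5}. Majority class: A.

A


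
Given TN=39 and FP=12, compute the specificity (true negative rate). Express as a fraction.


Specificity = TN / (TN + FP) = 39 / 51 = 13/17.

13/17


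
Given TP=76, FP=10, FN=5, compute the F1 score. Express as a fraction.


Precision = 76/86 = 38/43. Recall = 76/81 = 76/81. F1 = 2*P*R/(P+R) = 152/167.

152/167


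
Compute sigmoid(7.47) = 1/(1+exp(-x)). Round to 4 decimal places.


sigma(7.47) = 1/(1+e^(-7.47)) = 1/(1+0.000570) = 1/1.000570 = 0.9994.

0.9994


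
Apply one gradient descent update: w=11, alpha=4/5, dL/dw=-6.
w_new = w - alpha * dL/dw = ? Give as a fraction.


w_new = 11 - 4/5 * -6 = 11 - -24/5 = 79/5.

79/5


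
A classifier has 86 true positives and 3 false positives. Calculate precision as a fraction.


Precision = TP / (TP + FP) = 86 / 89 = 86/89.

86/89


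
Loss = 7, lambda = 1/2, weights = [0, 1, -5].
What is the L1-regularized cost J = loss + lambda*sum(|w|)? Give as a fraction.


L1 norm = sum(|w|) = 6. J = 7 + 1/2 * 6 = 10.

10


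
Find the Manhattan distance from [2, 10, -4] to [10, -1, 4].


d = sum of absolute differences: |2-10|=8 + |10--1|=11 + |-4-4|=8 = 27.

27


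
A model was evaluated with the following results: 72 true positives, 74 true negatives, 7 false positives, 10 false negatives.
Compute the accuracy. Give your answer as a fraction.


Accuracy = (TP + TN) / (TP + TN + FP + FN) = (72 + 74) / 163 = 146/163.

146/163


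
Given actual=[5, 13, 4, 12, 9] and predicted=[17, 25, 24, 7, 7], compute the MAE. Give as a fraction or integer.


MAE = (1/5) * (|5-17|=12 + |13-25|=12 + |4-24|=20 + |12-7|=5 + |9-7|=2). Sum = 51. MAE = 51/5.

51/5


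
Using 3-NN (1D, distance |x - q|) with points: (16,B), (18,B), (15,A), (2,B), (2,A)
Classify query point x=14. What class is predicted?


Distances: |16-14|=2, |18-14|=4, |15-14|=1, |2-14|=12, |2-14|=12. 3 nearest: (15,A), (16,B), (18,B). Counts: {'A': 1, 'B': 2}. Majority class: B.

B


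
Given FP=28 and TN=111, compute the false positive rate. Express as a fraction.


FPR = FP / (FP + TN) = 28 / 139 = 28/139.

28/139


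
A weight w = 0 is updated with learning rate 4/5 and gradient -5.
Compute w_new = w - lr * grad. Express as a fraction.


w_new = 0 - 4/5 * -5 = 0 - -4 = 4.

4


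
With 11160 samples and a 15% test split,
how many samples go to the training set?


Test set = 11160 * 15% = 1674. Training set = 11160 - 1674 = 9486.

9486


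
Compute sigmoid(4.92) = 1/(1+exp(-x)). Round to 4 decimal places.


sigma(4.92) = 1/(1+e^(-4.92)) = 1/(1+0.007299) = 1/1.007299 = 0.9928.

0.9928


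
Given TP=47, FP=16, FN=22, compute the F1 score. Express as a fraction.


Precision = 47/63 = 47/63. Recall = 47/69 = 47/69. F1 = 2*P*R/(P+R) = 47/66.

47/66


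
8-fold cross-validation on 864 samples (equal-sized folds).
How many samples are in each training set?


Each validation fold has 864/8 = 108 samples. Training set = 864 - 108 = 756.

756


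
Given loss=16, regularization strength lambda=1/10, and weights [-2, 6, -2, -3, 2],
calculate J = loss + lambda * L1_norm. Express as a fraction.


L1 norm = sum(|w|) = 15. J = 16 + 1/10 * 15 = 35/2.

35/2


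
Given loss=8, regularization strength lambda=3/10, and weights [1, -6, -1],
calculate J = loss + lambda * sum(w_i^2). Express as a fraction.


L2 sq norm = sum(w^2) = 38. J = 8 + 3/10 * 38 = 97/5.

97/5


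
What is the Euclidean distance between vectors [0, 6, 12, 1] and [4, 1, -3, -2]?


d = sqrt(sum of squared differences). (0-4)^2=16, (6-1)^2=25, (12--3)^2=225, (1--2)^2=9. Sum = 275.

sqrt(275)


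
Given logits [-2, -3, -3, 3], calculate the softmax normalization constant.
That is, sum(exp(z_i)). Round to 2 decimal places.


Denom = e^-2=0.1353 + e^-3=0.0498 + e^-3=0.0498 + e^3=20.0855. Sum = 20.3204, which rounds to 20.32.

20.32


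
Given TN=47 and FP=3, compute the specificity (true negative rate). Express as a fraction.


Specificity = TN / (TN + FP) = 47 / 50 = 47/50.

47/50


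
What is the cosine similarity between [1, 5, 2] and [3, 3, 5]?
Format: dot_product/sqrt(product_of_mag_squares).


dot = 28. |a|^2 = 30, |b|^2 = 43. cos = 28/sqrt(1290).

28/sqrt(1290)


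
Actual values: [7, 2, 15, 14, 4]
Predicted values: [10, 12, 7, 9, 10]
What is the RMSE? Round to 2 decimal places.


MSE = 46.8000. RMSE = sqrt(46.8000) = 6.84.

6.84


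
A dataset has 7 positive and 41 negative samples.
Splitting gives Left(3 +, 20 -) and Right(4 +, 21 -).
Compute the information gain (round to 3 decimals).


H(parent) = 0.5993. H(left) = 0.5586, H(right) = 0.6343. Weighted = (23/48)*0.5586 + (25/48)*0.6343 = 0.5980. IG = 0.5993 - 0.5980 = 0.0013, which rounds to 0.001.

0.001


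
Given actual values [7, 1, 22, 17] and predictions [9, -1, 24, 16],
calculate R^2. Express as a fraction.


Mean(y) = 47/4. SS_res = 13. SS_tot = 1083/4. R^2 = 1 - 13/(1083/4) = 1031/1083.

1031/1083


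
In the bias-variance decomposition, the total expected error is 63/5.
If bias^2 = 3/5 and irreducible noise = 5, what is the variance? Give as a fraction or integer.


Total error = bias^2 + variance + irreducible noise. So variance = 63/5 - 3/5 - 5 = 7.

7


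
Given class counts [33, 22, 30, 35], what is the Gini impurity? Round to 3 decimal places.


Total = 120. Proportions: 33/120, 22/120, 30/120, 35/120. sum(p_i^2) = 0.2568. Gini = 1 - 0.2568 = 0.7432, which rounds to 0.743.

0.743


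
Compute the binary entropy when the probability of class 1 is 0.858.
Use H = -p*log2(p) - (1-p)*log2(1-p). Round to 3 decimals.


H = -0.858*log2(0.858) - 0.142*log2(0.142) = 0.589.

0.589


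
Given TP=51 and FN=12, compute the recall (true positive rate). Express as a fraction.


Recall = TP / (TP + FN) = 51 / 63 = 17/21.

17/21


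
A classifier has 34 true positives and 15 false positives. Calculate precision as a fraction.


Precision = TP / (TP + FP) = 34 / 49 = 34/49.

34/49


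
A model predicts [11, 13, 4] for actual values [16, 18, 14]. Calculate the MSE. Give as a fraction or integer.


MSE = (1/3) * ((16-11)^2=25 + (18-13)^2=25 + (14-4)^2=100). Sum = 150. MSE = 50.

50


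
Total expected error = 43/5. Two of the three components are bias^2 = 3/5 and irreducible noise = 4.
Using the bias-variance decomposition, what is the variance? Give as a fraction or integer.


Total error = bias^2 + variance + irreducible noise. So variance = 43/5 - 3/5 - 4 = 4.

4


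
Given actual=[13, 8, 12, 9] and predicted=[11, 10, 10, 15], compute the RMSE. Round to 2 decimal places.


MSE = 12.0000. RMSE = sqrt(12.0000) = 3.46.

3.46


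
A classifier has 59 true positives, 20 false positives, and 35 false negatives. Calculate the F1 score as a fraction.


Precision = 59/79 = 59/79. Recall = 59/94 = 59/94. F1 = 2*P*R/(P+R) = 118/173.

118/173


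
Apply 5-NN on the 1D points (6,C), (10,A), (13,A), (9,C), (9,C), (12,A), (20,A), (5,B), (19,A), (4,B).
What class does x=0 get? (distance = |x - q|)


Distances: |6-0|=6, |10-0|=10, |13-0|=13, |9-0|=9, |9-0|=9, |12-0|=12, |20-0|=20, |5-0|=5, |19-0|=19, |4-0|=4. 5 nearest: (4,B), (5,B), (6,C), (9,C), (9,C). Counts: {'B': 2, 'C': 3}. Majority class: C.

C


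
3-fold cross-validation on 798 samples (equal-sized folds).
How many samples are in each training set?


Each validation fold has 798/3 = 266 samples. Training set = 798 - 266 = 532.

532


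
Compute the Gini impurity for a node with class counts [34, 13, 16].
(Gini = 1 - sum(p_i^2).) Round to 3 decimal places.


Total = 63. Proportions: 34/63, 13/63, 16/63. sum(p_i^2) = 0.3983. Gini = 1 - 0.3983 = 0.6017, which rounds to 0.602.

0.602


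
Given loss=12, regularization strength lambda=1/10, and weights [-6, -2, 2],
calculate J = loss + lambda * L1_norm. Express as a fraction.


L1 norm = sum(|w|) = 10. J = 12 + 1/10 * 10 = 13.

13


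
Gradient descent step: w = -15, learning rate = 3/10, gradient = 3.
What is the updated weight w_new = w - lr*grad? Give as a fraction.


w_new = -15 - 3/10 * 3 = -15 - 9/10 = -159/10.

-159/10


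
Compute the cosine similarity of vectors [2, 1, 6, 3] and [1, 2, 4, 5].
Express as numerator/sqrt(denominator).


dot = 43. |a|^2 = 50, |b|^2 = 46. cos = 43/sqrt(2300).

43/sqrt(2300)


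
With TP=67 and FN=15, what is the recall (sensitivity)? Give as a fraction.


Recall = TP / (TP + FN) = 67 / 82 = 67/82.

67/82


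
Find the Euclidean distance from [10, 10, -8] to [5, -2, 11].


d = sqrt(sum of squared differences). (10-5)^2=25, (10--2)^2=144, (-8-11)^2=361. Sum = 530.

sqrt(530)


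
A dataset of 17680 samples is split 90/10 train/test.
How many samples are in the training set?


Test set = 17680 * 10% = 1768. Training set = 17680 - 1768 = 15912.

15912


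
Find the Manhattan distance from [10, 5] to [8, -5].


d = sum of absolute differences: |10-8|=2 + |5--5|=10 = 12.

12


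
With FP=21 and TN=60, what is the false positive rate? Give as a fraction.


FPR = FP / (FP + TN) = 21 / 81 = 7/27.

7/27


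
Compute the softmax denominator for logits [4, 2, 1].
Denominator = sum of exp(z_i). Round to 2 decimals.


Denom = e^4=54.5982 + e^2=7.3891 + e^1=2.7183. Sum = 64.7056, which rounds to 64.71.

64.71


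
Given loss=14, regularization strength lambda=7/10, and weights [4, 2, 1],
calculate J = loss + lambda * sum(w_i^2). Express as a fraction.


L2 sq norm = sum(w^2) = 21. J = 14 + 7/10 * 21 = 287/10.

287/10


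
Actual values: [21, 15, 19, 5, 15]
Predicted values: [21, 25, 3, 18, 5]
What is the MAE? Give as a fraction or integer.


MAE = (1/5) * (|21-21|=0 + |15-25|=10 + |19-3|=16 + |5-18|=13 + |15-5|=10). Sum = 49. MAE = 49/5.

49/5


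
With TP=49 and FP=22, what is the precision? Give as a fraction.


Precision = TP / (TP + FP) = 49 / 71 = 49/71.

49/71


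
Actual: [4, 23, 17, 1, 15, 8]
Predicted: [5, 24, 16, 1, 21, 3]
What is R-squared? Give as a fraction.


Mean(y) = 34/3. SS_res = 64. SS_tot = 1060/3. R^2 = 1 - 64/(1060/3) = 217/265.

217/265


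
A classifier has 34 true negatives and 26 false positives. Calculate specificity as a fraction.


Specificity = TN / (TN + FP) = 34 / 60 = 17/30.

17/30


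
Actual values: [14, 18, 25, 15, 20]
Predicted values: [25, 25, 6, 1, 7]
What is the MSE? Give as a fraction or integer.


MSE = (1/5) * ((14-25)^2=121 + (18-25)^2=49 + (25-6)^2=361 + (15-1)^2=196 + (20-7)^2=169). Sum = 896. MSE = 896/5.

896/5


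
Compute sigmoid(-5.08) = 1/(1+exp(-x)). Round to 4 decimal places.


sigma(-5.08) = 1/(1+e^(5.08)) = 1/(1+160.774056) = 1/161.774056 = 0.0062.

0.0062


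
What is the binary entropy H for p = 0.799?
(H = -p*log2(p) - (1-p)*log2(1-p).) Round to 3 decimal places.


H = -0.799*log2(0.799) - 0.201*log2(0.201) = 0.724.

0.724


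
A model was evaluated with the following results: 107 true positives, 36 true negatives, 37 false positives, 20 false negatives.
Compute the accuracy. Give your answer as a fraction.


Accuracy = (TP + TN) / (TP + TN + FP + FN) = (107 + 36) / 200 = 143/200.

143/200


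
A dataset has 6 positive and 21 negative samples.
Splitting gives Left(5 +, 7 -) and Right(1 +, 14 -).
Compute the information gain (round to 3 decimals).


H(parent) = 0.7642. H(left) = 0.9799, H(right) = 0.3534. Weighted = (12/27)*0.9799 + (15/27)*0.3534 = 0.6318. IG = 0.7642 - 0.6318 = 0.1324, which rounds to 0.132.

0.132


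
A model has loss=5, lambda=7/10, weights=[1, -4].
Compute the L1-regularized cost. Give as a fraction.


L1 norm = sum(|w|) = 5. J = 5 + 7/10 * 5 = 17/2.

17/2


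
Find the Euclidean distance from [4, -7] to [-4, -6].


d = sqrt(sum of squared differences). (4--4)^2=64, (-7--6)^2=1. Sum = 65.

sqrt(65)


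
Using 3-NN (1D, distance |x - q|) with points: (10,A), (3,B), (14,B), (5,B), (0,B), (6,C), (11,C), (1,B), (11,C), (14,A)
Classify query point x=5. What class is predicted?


Distances: |10-5|=5, |3-5|=2, |14-5|=9, |5-5|=0, |0-5|=5, |6-5|=1, |11-5|=6, |1-5|=4, |11-5|=6, |14-5|=9. 3 nearest: (5,B), (6,C), (3,B). Counts: {'B': 2, 'C': 1}. Majority class: B.

B


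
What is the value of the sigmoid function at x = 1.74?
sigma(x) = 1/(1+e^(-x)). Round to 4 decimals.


sigma(1.74) = 1/(1+e^(-1.74)) = 1/(1+0.175520) = 1/1.175520 = 0.8507.

0.8507


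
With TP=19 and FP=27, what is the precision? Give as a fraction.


Precision = TP / (TP + FP) = 19 / 46 = 19/46.

19/46


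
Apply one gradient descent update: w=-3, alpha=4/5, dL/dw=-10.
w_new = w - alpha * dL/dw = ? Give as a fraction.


w_new = -3 - 4/5 * -10 = -3 - -8 = 5.

5


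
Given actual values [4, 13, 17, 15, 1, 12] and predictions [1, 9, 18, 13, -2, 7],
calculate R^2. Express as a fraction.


Mean(y) = 31/3. SS_res = 64. SS_tot = 610/3. R^2 = 1 - 64/(610/3) = 209/305.

209/305


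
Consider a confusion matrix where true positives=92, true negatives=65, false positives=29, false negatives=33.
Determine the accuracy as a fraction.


Accuracy = (TP + TN) / (TP + TN + FP + FN) = (92 + 65) / 219 = 157/219.

157/219


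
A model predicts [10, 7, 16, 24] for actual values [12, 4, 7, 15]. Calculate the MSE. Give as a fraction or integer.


MSE = (1/4) * ((12-10)^2=4 + (4-7)^2=9 + (7-16)^2=81 + (15-24)^2=81). Sum = 175. MSE = 175/4.

175/4


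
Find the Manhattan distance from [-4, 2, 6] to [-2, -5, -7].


d = sum of absolute differences: |-4--2|=2 + |2--5|=7 + |6--7|=13 = 22.

22


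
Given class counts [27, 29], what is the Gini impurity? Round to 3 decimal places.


Total = 56. Proportions: 27/56, 29/56. sum(p_i^2) = 0.5006. Gini = 1 - 0.5006 = 0.4994, which rounds to 0.499.

0.499


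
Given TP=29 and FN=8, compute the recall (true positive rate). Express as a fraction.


Recall = TP / (TP + FN) = 29 / 37 = 29/37.

29/37


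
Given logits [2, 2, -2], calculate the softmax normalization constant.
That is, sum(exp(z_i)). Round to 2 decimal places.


Denom = e^2=7.3891 + e^2=7.3891 + e^-2=0.1353. Sum = 14.9135, which rounds to 14.91.

14.91


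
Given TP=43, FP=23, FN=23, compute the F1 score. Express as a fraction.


Precision = 43/66 = 43/66. Recall = 43/66 = 43/66. F1 = 2*P*R/(P+R) = 43/66.

43/66


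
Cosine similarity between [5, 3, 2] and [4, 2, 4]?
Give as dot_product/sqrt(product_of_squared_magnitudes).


dot = 34. |a|^2 = 38, |b|^2 = 36. cos = 34/sqrt(1368).

34/sqrt(1368)


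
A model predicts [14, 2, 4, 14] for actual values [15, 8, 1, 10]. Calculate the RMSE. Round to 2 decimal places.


MSE = 15.5000. RMSE = sqrt(15.5000) = 3.94.

3.94


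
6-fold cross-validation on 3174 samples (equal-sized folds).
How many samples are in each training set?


Each validation fold has 3174/6 = 529 samples. Training set = 3174 - 529 = 2645.

2645


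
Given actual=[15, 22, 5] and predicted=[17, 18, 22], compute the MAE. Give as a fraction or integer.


MAE = (1/3) * (|15-17|=2 + |22-18|=4 + |5-22|=17). Sum = 23. MAE = 23/3.

23/3


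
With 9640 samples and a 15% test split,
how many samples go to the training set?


Test set = 9640 * 15% = 1446. Training set = 9640 - 1446 = 8194.

8194


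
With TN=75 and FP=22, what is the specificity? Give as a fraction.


Specificity = TN / (TN + FP) = 75 / 97 = 75/97.

75/97


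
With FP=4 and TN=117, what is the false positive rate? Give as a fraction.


FPR = FP / (FP + TN) = 4 / 121 = 4/121.

4/121


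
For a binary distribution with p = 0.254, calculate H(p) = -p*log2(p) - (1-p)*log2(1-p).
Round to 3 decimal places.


H = -0.254*log2(0.254) - 0.746*log2(0.746) = 0.818.

0.818


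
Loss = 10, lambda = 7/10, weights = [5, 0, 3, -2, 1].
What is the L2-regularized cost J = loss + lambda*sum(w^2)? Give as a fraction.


L2 sq norm = sum(w^2) = 39. J = 10 + 7/10 * 39 = 373/10.

373/10


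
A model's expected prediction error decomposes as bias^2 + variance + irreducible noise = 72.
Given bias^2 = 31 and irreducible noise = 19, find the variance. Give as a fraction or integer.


Total error = bias^2 + variance + irreducible noise. So variance = 72 - 31 - 19 = 22.

22


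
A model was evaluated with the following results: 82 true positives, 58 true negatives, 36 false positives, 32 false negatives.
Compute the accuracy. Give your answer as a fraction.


Accuracy = (TP + TN) / (TP + TN + FP + FN) = (82 + 58) / 208 = 35/52.

35/52


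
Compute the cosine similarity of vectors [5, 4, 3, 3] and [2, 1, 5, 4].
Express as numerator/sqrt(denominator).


dot = 41. |a|^2 = 59, |b|^2 = 46. cos = 41/sqrt(2714).

41/sqrt(2714)


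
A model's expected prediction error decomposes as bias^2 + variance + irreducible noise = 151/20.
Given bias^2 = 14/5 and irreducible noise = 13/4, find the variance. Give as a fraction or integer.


Total error = bias^2 + variance + irreducible noise. So variance = 151/20 - 14/5 - 13/4 = 3/2.

3/2


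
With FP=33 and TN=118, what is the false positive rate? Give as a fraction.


FPR = FP / (FP + TN) = 33 / 151 = 33/151.

33/151


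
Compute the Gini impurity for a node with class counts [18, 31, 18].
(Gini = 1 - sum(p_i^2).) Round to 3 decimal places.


Total = 67. Proportions: 18/67, 31/67, 18/67. sum(p_i^2) = 0.3584. Gini = 1 - 0.3584 = 0.6416, which rounds to 0.642.

0.642


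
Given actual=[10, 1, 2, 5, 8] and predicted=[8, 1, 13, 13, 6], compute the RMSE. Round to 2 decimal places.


MSE = 38.6000. RMSE = sqrt(38.6000) = 6.21.

6.21


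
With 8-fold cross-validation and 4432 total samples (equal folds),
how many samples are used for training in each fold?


Each validation fold has 4432/8 = 554 samples. Training set = 4432 - 554 = 3878.

3878


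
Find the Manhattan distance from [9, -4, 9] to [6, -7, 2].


d = sum of absolute differences: |9-6|=3 + |-4--7|=3 + |9-2|=7 = 13.

13


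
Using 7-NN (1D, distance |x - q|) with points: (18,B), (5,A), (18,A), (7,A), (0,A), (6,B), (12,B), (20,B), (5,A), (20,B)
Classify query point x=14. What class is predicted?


Distances: |18-14|=4, |5-14|=9, |18-14|=4, |7-14|=7, |0-14|=14, |6-14|=8, |12-14|=2, |20-14|=6, |5-14|=9, |20-14|=6. 7 nearest: (12,B), (18,A), (18,B), (20,B), (20,B), (7,A), (6,B). Counts: {'B': 5, 'A': 2}. Majority class: B.

B


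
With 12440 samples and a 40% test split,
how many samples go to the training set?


Test set = 12440 * 40% = 4976. Training set = 12440 - 4976 = 7464.

7464


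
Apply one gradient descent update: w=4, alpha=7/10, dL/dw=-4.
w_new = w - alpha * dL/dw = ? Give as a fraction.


w_new = 4 - 7/10 * -4 = 4 - -14/5 = 34/5.

34/5


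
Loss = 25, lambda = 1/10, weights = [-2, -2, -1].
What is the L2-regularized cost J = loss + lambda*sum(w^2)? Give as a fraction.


L2 sq norm = sum(w^2) = 9. J = 25 + 1/10 * 9 = 259/10.

259/10


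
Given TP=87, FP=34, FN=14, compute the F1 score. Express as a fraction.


Precision = 87/121 = 87/121. Recall = 87/101 = 87/101. F1 = 2*P*R/(P+R) = 29/37.

29/37


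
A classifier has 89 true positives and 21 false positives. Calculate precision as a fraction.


Precision = TP / (TP + FP) = 89 / 110 = 89/110.

89/110


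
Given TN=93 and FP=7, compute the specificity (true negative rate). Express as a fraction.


Specificity = TN / (TN + FP) = 93 / 100 = 93/100.

93/100


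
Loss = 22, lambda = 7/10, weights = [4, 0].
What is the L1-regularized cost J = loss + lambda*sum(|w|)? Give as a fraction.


L1 norm = sum(|w|) = 4. J = 22 + 7/10 * 4 = 124/5.

124/5


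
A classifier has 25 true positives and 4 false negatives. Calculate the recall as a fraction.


Recall = TP / (TP + FN) = 25 / 29 = 25/29.

25/29


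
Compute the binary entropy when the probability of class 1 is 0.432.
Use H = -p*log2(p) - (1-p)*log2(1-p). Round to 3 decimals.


H = -0.432*log2(0.432) - 0.568*log2(0.568) = 0.987.

0.987


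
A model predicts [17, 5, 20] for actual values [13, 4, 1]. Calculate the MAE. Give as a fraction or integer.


MAE = (1/3) * (|13-17|=4 + |4-5|=1 + |1-20|=19). Sum = 24. MAE = 8.

8


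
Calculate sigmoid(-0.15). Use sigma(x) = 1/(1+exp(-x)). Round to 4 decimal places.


sigma(-0.15) = 1/(1+e^(0.15)) = 1/(1+1.161834) = 1/2.161834 = 0.4626.

0.4626


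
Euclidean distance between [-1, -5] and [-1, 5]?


d = sqrt(sum of squared differences). (-1--1)^2=0, (-5-5)^2=100. Sum = 100.

10


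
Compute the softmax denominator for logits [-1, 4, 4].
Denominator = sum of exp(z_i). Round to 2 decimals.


Denom = e^-1=0.3679 + e^4=54.5982 + e^4=54.5982. Sum = 109.5643, which rounds to 109.56.

109.56


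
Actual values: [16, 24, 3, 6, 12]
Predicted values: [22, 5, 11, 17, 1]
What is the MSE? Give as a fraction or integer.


MSE = (1/5) * ((16-22)^2=36 + (24-5)^2=361 + (3-11)^2=64 + (6-17)^2=121 + (12-1)^2=121). Sum = 703. MSE = 703/5.

703/5


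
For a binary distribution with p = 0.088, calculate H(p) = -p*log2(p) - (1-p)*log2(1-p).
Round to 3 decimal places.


H = -0.088*log2(0.088) - 0.912*log2(0.912) = 0.430.

0.430


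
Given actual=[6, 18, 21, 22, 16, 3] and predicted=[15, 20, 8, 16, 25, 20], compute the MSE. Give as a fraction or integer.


MSE = (1/6) * ((6-15)^2=81 + (18-20)^2=4 + (21-8)^2=169 + (22-16)^2=36 + (16-25)^2=81 + (3-20)^2=289). Sum = 660. MSE = 110.

110


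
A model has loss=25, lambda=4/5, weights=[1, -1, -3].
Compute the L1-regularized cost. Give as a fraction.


L1 norm = sum(|w|) = 5. J = 25 + 4/5 * 5 = 29.

29


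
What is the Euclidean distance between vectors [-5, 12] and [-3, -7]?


d = sqrt(sum of squared differences). (-5--3)^2=4, (12--7)^2=361. Sum = 365.

sqrt(365)


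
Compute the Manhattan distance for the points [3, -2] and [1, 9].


d = sum of absolute differences: |3-1|=2 + |-2-9|=11 = 13.

13


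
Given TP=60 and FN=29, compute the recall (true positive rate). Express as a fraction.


Recall = TP / (TP + FN) = 60 / 89 = 60/89.

60/89


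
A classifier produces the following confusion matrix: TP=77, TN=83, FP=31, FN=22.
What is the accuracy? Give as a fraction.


Accuracy = (TP + TN) / (TP + TN + FP + FN) = (77 + 83) / 213 = 160/213.

160/213


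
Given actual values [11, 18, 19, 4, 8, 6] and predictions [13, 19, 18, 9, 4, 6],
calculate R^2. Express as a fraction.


Mean(y) = 11. SS_res = 47. SS_tot = 196. R^2 = 1 - 47/(196) = 149/196.

149/196


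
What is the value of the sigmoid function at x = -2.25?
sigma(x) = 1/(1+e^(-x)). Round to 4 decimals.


sigma(-2.25) = 1/(1+e^(2.25)) = 1/(1+9.487736) = 1/10.487736 = 0.0953.

0.0953


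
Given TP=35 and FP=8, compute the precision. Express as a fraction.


Precision = TP / (TP + FP) = 35 / 43 = 35/43.

35/43


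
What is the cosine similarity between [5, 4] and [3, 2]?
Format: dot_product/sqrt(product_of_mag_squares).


dot = 23. |a|^2 = 41, |b|^2 = 13. cos = 23/sqrt(533).

23/sqrt(533)


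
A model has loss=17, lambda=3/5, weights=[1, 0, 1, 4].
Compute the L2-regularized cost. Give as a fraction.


L2 sq norm = sum(w^2) = 18. J = 17 + 3/5 * 18 = 139/5.

139/5


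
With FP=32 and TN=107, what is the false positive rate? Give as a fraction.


FPR = FP / (FP + TN) = 32 / 139 = 32/139.

32/139


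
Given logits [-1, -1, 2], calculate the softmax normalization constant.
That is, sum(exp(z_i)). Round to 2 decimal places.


Denom = e^-1=0.3679 + e^-1=0.3679 + e^2=7.3891. Sum = 8.1249, which rounds to 8.12.

8.12


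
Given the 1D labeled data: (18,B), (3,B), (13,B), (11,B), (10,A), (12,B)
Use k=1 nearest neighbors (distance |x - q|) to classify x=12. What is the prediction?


Distances: |18-12|=6, |3-12|=9, |13-12|=1, |11-12|=1, |10-12|=2, |12-12|=0. 1 nearest: (12,B). Counts: {'B': 1}. Majority class: B.

B


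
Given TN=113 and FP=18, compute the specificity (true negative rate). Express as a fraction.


Specificity = TN / (TN + FP) = 113 / 131 = 113/131.

113/131


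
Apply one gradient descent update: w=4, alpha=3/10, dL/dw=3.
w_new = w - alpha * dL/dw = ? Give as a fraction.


w_new = 4 - 3/10 * 3 = 4 - 9/10 = 31/10.

31/10


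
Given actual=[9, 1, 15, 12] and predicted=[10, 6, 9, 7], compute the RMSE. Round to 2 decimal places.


MSE = 21.7500. RMSE = sqrt(21.7500) = 4.66.

4.66


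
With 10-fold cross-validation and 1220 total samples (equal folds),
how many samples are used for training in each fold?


Each validation fold has 1220/10 = 122 samples. Training set = 1220 - 122 = 1098.

1098


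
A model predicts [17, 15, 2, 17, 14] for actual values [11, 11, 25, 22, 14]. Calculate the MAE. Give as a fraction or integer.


MAE = (1/5) * (|11-17|=6 + |11-15|=4 + |25-2|=23 + |22-17|=5 + |14-14|=0). Sum = 38. MAE = 38/5.

38/5


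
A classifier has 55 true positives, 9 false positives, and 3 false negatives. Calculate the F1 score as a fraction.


Precision = 55/64 = 55/64. Recall = 55/58 = 55/58. F1 = 2*P*R/(P+R) = 55/61.

55/61


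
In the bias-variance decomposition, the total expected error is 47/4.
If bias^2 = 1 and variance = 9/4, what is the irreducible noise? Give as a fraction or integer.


Total error = bias^2 + variance + irreducible noise. So irreducible noise = 47/4 - 1 - 9/4 = 17/2.

17/2


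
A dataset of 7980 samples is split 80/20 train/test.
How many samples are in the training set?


Test set = 7980 * 20% = 1596. Training set = 7980 - 1596 = 6384.

6384


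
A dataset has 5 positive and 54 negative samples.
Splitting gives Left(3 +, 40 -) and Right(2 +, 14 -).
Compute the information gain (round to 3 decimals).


H(parent) = 0.4187. H(left) = 0.3651, H(right) = 0.5436. Weighted = (43/59)*0.3651 + (16/59)*0.5436 = 0.4135. IG = 0.4187 - 0.4135 = 0.0052, which rounds to 0.005.

0.005


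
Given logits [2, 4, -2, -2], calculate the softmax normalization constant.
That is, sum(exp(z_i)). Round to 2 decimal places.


Denom = e^2=7.3891 + e^4=54.5982 + e^-2=0.1353 + e^-2=0.1353. Sum = 62.2579, which rounds to 62.26.

62.26


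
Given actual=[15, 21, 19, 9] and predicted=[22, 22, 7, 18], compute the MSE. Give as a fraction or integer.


MSE = (1/4) * ((15-22)^2=49 + (21-22)^2=1 + (19-7)^2=144 + (9-18)^2=81). Sum = 275. MSE = 275/4.

275/4


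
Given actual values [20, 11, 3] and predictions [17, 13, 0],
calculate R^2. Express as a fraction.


Mean(y) = 34/3. SS_res = 22. SS_tot = 434/3. R^2 = 1 - 22/(434/3) = 184/217.

184/217


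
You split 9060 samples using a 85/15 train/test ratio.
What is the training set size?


Test set = 9060 * 15% = 1359. Training set = 9060 - 1359 = 7701.

7701


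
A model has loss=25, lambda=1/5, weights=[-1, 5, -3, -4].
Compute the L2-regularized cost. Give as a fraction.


L2 sq norm = sum(w^2) = 51. J = 25 + 1/5 * 51 = 176/5.

176/5


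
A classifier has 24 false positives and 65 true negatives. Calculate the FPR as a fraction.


FPR = FP / (FP + TN) = 24 / 89 = 24/89.

24/89


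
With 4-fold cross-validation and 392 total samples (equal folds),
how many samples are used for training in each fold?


Each validation fold has 392/4 = 98 samples. Training set = 392 - 98 = 294.

294


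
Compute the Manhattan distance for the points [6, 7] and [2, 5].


d = sum of absolute differences: |6-2|=4 + |7-5|=2 = 6.

6


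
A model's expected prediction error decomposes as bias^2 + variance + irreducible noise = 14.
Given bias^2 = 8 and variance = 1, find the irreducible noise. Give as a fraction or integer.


Total error = bias^2 + variance + irreducible noise. So irreducible noise = 14 - 8 - 1 = 5.

5


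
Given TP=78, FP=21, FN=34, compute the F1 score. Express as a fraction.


Precision = 78/99 = 26/33. Recall = 78/112 = 39/56. F1 = 2*P*R/(P+R) = 156/211.

156/211


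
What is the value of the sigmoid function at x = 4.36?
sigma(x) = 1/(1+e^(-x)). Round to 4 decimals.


sigma(4.36) = 1/(1+e^(-4.36)) = 1/(1+0.012778) = 1/1.012778 = 0.9874.

0.9874


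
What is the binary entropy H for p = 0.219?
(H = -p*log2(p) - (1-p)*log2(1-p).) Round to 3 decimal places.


H = -0.219*log2(0.219) - 0.781*log2(0.781) = 0.758.

0.758


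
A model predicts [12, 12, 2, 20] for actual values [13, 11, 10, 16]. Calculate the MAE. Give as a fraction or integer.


MAE = (1/4) * (|13-12|=1 + |11-12|=1 + |10-2|=8 + |16-20|=4). Sum = 14. MAE = 7/2.

7/2


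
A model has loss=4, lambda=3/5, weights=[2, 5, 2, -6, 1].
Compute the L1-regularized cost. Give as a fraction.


L1 norm = sum(|w|) = 16. J = 4 + 3/5 * 16 = 68/5.

68/5


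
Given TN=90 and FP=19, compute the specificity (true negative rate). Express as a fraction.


Specificity = TN / (TN + FP) = 90 / 109 = 90/109.

90/109


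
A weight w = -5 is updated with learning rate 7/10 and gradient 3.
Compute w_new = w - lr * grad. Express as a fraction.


w_new = -5 - 7/10 * 3 = -5 - 21/10 = -71/10.

-71/10


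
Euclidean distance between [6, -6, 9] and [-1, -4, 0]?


d = sqrt(sum of squared differences). (6--1)^2=49, (-6--4)^2=4, (9-0)^2=81. Sum = 134.

sqrt(134)


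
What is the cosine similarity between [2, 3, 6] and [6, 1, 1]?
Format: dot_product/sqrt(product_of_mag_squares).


dot = 21. |a|^2 = 49, |b|^2 = 38. cos = 21/sqrt(1862).

21/sqrt(1862)


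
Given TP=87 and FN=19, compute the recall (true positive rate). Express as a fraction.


Recall = TP / (TP + FN) = 87 / 106 = 87/106.

87/106


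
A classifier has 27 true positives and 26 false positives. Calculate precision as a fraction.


Precision = TP / (TP + FP) = 27 / 53 = 27/53.

27/53


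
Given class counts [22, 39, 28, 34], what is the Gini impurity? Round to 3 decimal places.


Total = 123. Proportions: 22/123, 39/123, 28/123, 34/123. sum(p_i^2) = 0.2608. Gini = 1 - 0.2608 = 0.7392, which rounds to 0.739.

0.739


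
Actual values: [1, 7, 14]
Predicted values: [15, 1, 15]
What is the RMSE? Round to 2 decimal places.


MSE = 77.6667. RMSE = sqrt(77.6667) = 8.81.

8.81


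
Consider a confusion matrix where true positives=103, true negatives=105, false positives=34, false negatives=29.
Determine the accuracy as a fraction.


Accuracy = (TP + TN) / (TP + TN + FP + FN) = (103 + 105) / 271 = 208/271.

208/271


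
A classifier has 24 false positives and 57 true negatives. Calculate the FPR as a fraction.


FPR = FP / (FP + TN) = 24 / 81 = 8/27.

8/27


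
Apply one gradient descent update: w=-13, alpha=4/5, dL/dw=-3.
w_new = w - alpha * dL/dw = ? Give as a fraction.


w_new = -13 - 4/5 * -3 = -13 - -12/5 = -53/5.

-53/5


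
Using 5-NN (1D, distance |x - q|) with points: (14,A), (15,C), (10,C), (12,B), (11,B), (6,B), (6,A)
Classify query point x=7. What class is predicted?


Distances: |14-7|=7, |15-7|=8, |10-7|=3, |12-7|=5, |11-7|=4, |6-7|=1, |6-7|=1. 5 nearest: (6,A), (6,B), (10,C), (11,B), (12,B). Counts: {'A': 1, 'B': 3, 'C': 1}. Majority class: B.

B


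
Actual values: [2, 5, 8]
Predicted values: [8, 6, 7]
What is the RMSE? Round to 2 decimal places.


MSE = 12.6667. RMSE = sqrt(12.6667) = 3.56.

3.56


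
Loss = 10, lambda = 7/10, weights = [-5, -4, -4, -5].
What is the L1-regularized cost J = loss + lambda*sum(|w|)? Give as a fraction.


L1 norm = sum(|w|) = 18. J = 10 + 7/10 * 18 = 113/5.

113/5


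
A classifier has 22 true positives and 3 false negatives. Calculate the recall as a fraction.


Recall = TP / (TP + FN) = 22 / 25 = 22/25.

22/25


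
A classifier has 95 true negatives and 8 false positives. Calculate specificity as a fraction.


Specificity = TN / (TN + FP) = 95 / 103 = 95/103.

95/103


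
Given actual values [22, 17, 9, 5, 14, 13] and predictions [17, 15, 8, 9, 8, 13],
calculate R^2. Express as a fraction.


Mean(y) = 40/3. SS_res = 82. SS_tot = 532/3. R^2 = 1 - 82/(532/3) = 143/266.

143/266
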